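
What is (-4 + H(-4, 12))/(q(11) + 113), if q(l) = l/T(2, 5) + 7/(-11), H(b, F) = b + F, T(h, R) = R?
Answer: 220/6301 ≈ 0.034915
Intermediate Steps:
H(b, F) = F + b
q(l) = -7/11 + l/5 (q(l) = l/5 + 7/(-11) = l*(⅕) + 7*(-1/11) = l/5 - 7/11 = -7/11 + l/5)
(-4 + H(-4, 12))/(q(11) + 113) = (-4 + (12 - 4))/((-7/11 + (⅕)*11) + 113) = (-4 + 8)/((-7/11 + 11/5) + 113) = 4/(86/55 + 113) = 4/(6301/55) = 4*(55/6301) = 220/6301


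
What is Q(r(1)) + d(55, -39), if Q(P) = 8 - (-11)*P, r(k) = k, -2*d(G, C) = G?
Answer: -17/2 ≈ -8.5000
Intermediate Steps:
d(G, C) = -G/2
Q(P) = 8 + 11*P
Q(r(1)) + d(55, -39) = (8 + 11*1) - 1/2*55 = (8 + 11) - 55/2 = 19 - 55/2 = -17/2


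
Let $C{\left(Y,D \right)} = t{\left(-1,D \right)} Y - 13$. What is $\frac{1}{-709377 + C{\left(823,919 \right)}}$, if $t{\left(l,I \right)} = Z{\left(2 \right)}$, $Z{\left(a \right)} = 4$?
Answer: $- \frac{1}{706098} \approx -1.4162 \cdot 10^{-6}$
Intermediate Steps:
$t{\left(l,I \right)} = 4$
$C{\left(Y,D \right)} = -13 + 4 Y$ ($C{\left(Y,D \right)} = 4 Y - 13 = -13 + 4 Y$)
$\frac{1}{-709377 + C{\left(823,919 \right)}} = \frac{1}{-709377 + \left(-13 + 4 \cdot 823\right)} = \frac{1}{-709377 + \left(-13 + 3292\right)} = \frac{1}{-709377 + 3279} = \frac{1}{-706098} = - \frac{1}{706098}$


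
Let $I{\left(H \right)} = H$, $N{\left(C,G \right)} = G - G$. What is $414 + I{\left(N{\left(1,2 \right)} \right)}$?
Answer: $414$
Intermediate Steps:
$N{\left(C,G \right)} = 0$
$414 + I{\left(N{\left(1,2 \right)} \right)} = 414 + 0 = 414$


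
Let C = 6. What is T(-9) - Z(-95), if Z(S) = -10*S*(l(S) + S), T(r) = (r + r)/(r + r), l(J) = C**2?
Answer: 56051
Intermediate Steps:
l(J) = 36 (l(J) = 6**2 = 36)
T(r) = 1 (T(r) = (2*r)/((2*r)) = (2*r)*(1/(2*r)) = 1)
Z(S) = -10*S*(36 + S)
T(-9) - Z(-95) = 1 - (-10)*(-95)*(36 - 95) = 1 - (-10)*(-95)*(-59) = 1 - 1*(-56050) = 1 + 56050 = 56051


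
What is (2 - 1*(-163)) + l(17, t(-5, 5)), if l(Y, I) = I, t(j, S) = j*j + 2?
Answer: 192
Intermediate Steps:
t(j, S) = 2 + j² (t(j, S) = j² + 2 = 2 + j²)
(2 - 1*(-163)) + l(17, t(-5, 5)) = (2 - 1*(-163)) + (2 + (-5)²) = (2 + 163) + (2 + 25) = 165 + 27 = 192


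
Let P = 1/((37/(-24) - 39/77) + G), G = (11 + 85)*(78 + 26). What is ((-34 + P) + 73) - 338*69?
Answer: -429493280253/18446647 ≈ -23283.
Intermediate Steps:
G = 9984 (G = 96*104 = 9984)
P = 1848/18446647 (P = 1/((37/(-24) - 39/77) + 9984) = 1/((37*(-1/24) - 39*1/77) + 9984) = 1/((-37/24 - 39/77) + 9984) = 1/(-3785/1848 + 9984) = 1/(18446647/1848) = 1848/18446647 ≈ 0.00010018)
((-34 + P) + 73) - 338*69 = ((-34 + 1848/18446647) + 73) - 338*69 = (-627184150/18446647 + 73) - 23322 = 719421081/18446647 - 23322 = -429493280253/18446647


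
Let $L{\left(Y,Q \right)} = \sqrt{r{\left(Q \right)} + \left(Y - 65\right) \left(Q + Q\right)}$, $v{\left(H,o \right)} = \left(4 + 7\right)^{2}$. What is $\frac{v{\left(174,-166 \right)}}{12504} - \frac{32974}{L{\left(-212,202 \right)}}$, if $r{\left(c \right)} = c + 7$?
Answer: $\frac{121}{12504} + \frac{32974 i \sqrt{1379}}{12411} \approx 0.0096769 + 98.661 i$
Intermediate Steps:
$r{\left(c \right)} = 7 + c$
$v{\left(H,o \right)} = 121$ ($v{\left(H,o \right)} = 11^{2} = 121$)
$L{\left(Y,Q \right)} = \sqrt{7 + Q + 2 Q \left(-65 + Y\right)}$ ($L{\left(Y,Q \right)} = \sqrt{\left(7 + Q\right) + \left(Y - 65\right) \left(Q + Q\right)} = \sqrt{\left(7 + Q\right) + \left(-65 + Y\right) 2 Q} = \sqrt{\left(7 + Q\right) + 2 Q \left(-65 + Y\right)} = \sqrt{7 + Q + 2 Q \left(-65 + Y\right)}$)
$\frac{v{\left(174,-166 \right)}}{12504} - \frac{32974}{L{\left(-212,202 \right)}} = \frac{121}{12504} - \frac{32974}{\sqrt{7 - 26058 + 2 \cdot 202 \left(-212\right)}} = 121 \cdot \frac{1}{12504} - \frac{32974}{\sqrt{7 - 26058 - 85648}} = \frac{121}{12504} - \frac{32974}{\sqrt{-111699}} = \frac{121}{12504} - \frac{32974}{9 i \sqrt{1379}} = \frac{121}{12504} - 32974 \left(- \frac{i \sqrt{1379}}{12411}\right) = \frac{121}{12504} + \frac{32974 i \sqrt{1379}}{12411}$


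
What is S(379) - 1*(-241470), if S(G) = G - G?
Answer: 241470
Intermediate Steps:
S(G) = 0
S(379) - 1*(-241470) = 0 - 1*(-241470) = 0 + 241470 = 241470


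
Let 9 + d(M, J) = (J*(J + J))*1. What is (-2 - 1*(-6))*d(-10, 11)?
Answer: 932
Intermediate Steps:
d(M, J) = -9 + 2*J² (d(M, J) = -9 + (J*(J + J))*1 = -9 + (J*(2*J))*1 = -9 + (2*J²)*1 = -9 + 2*J²)
(-2 - 1*(-6))*d(-10, 11) = (-2 - 1*(-6))*(-9 + 2*11²) = (-2 + 6)*(-9 + 2*121) = 4*(-9 + 242) = 4*233 = 932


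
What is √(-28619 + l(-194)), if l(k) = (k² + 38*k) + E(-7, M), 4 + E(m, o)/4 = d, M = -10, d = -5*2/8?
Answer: 2*√406 ≈ 40.299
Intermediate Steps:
d = -5/4 (d = -10*⅛ = -5/4 ≈ -1.2500)
E(m, o) = -21 (E(m, o) = -16 + 4*(-5/4) = -16 - 5 = -21)
l(k) = -21 + k² + 38*k (l(k) = (k² + 38*k) - 21 = -21 + k² + 38*k)
√(-28619 + l(-194)) = √(-28619 + (-21 + (-194)² + 38*(-194))) = √(-28619 + (-21 + 37636 - 7372)) = √(-28619 + 30243) = √1624 = 2*√406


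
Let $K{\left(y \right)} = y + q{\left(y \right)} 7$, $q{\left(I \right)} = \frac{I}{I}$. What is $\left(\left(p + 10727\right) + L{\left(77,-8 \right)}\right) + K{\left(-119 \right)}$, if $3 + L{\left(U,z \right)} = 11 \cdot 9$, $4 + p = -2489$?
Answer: $8218$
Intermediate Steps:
$q{\left(I \right)} = 1$
$p = -2493$ ($p = -4 - 2489 = -2493$)
$K{\left(y \right)} = 7 + y$ ($K{\left(y \right)} = y + 1 \cdot 7 = y + 7 = 7 + y$)
$L{\left(U,z \right)} = 96$ ($L{\left(U,z \right)} = -3 + 11 \cdot 9 = -3 + 99 = 96$)
$\left(\left(p + 10727\right) + L{\left(77,-8 \right)}\right) + K{\left(-119 \right)} = \left(\left(-2493 + 10727\right) + 96\right) + \left(7 - 119\right) = \left(8234 + 96\right) - 112 = 8330 - 112 = 8218$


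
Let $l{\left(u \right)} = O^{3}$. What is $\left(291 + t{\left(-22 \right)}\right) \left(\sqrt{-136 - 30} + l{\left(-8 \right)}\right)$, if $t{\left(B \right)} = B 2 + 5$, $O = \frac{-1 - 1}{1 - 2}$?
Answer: $2016 + 252 i \sqrt{166} \approx 2016.0 + 3246.8 i$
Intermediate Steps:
$O = 2$ ($O = - \frac{2}{-1} = \left(-2\right) \left(-1\right) = 2$)
$t{\left(B \right)} = 5 + 2 B$ ($t{\left(B \right)} = 2 B + 5 = 5 + 2 B$)
$l{\left(u \right)} = 8$ ($l{\left(u \right)} = 2^{3} = 8$)
$\left(291 + t{\left(-22 \right)}\right) \left(\sqrt{-136 - 30} + l{\left(-8 \right)}\right) = \left(291 + \left(5 + 2 \left(-22\right)\right)\right) \left(\sqrt{-136 - 30} + 8\right) = \left(291 + \left(5 - 44\right)\right) \left(\sqrt{-166} + 8\right) = \left(291 - 39\right) \left(i \sqrt{166} + 8\right) = 252 \left(8 + i \sqrt{166}\right) = 2016 + 252 i \sqrt{166}$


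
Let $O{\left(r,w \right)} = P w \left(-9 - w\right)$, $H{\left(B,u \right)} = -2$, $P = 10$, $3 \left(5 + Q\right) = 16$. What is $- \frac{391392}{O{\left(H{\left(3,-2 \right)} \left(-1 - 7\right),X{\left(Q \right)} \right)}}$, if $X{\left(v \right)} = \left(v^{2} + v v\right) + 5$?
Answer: $\frac{990711}{1880} \approx 526.97$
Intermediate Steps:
$Q = \frac{1}{3}$ ($Q = -5 + \frac{1}{3} \cdot 16 = -5 + \frac{16}{3} = \frac{1}{3} \approx 0.33333$)
$X{\left(v \right)} = 5 + 2 v^{2}$ ($X{\left(v \right)} = \left(v^{2} + v^{2}\right) + 5 = 2 v^{2} + 5 = 5 + 2 v^{2}$)
$O{\left(r,w \right)} = 10 w \left(-9 - w\right)$
$- \frac{391392}{O{\left(H{\left(3,-2 \right)} \left(-1 - 7\right),X{\left(Q \right)} \right)}} = - \frac{391392}{\left(-10\right) \left(5 + \frac{2}{9}\right) \left(9 + \left(5 + \frac{2}{9}\right)\right)} = - \frac{391392}{\left(-10\right) \frac{47}{9} \left(9 + \frac{47}{9}\right)} = - \frac{391392}{\left(-10\right) \frac{47}{9} \cdot \frac{128}{9}} = - \frac{391392}{- \frac{60160}{81}} = \left(-391392\right) \left(- \frac{81}{60160}\right) = \frac{990711}{1880}$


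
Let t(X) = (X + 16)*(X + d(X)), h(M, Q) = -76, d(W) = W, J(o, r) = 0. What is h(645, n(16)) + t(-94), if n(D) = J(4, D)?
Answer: 14588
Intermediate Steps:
n(D) = 0
t(X) = 2*X*(16 + X) (t(X) = (X + 16)*(X + X) = (16 + X)*(2*X) = 2*X*(16 + X))
h(645, n(16)) + t(-94) = -76 + 2*(-94)*(16 - 94) = -76 + 2*(-94)*(-78) = -76 + 14664 = 14588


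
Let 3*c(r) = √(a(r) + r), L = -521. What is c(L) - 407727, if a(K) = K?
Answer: -407727 + I*√1042/3 ≈ -4.0773e+5 + 10.76*I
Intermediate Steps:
c(r) = √2*√r/3 (c(r) = √(r + r)/3 = √(2*r)/3 = (√2*√r)/3 = √2*√r/3)
c(L) - 407727 = √2*√(-521)/3 - 407727 = √2*(I*√521)/3 - 407727 = I*√1042/3 - 407727 = -407727 + I*√1042/3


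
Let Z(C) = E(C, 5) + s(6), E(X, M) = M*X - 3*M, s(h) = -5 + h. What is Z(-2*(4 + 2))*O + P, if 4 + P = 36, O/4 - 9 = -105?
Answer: 28448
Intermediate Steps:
O = -384 (O = 36 + 4*(-105) = 36 - 420 = -384)
P = 32 (P = -4 + 36 = 32)
E(X, M) = -3*M + M*X
Z(C) = -14 + 5*C (Z(C) = 5*(-3 + C) + (-5 + 6) = (-15 + 5*C) + 1 = -14 + 5*C)
Z(-2*(4 + 2))*O + P = (-14 + 5*(-2*(4 + 2)))*(-384) + 32 = (-14 + 5*(-2*6))*(-384) + 32 = (-14 + 5*(-12))*(-384) + 32 = (-14 - 60)*(-384) + 32 = -74*(-384) + 32 = 28416 + 32 = 28448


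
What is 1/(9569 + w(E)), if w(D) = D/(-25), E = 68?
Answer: 25/239157 ≈ 0.00010453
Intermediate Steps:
w(D) = -D/25 (w(D) = D*(-1/25) = -D/25)
1/(9569 + w(E)) = 1/(9569 - 1/25*68) = 1/(9569 - 68/25) = 1/(239157/25) = 25/239157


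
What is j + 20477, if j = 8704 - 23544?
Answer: 5637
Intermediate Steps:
j = -14840
j + 20477 = -14840 + 20477 = 5637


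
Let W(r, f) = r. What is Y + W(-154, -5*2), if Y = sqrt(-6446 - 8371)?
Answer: -154 + I*sqrt(14817) ≈ -154.0 + 121.73*I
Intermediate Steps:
Y = I*sqrt(14817) (Y = sqrt(-14817) = I*sqrt(14817) ≈ 121.73*I)
Y + W(-154, -5*2) = I*sqrt(14817) - 154 = -154 + I*sqrt(14817)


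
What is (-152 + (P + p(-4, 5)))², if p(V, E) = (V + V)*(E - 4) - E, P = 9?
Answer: 24336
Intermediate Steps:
p(V, E) = -E + 2*V*(-4 + E) (p(V, E) = (2*V)*(-4 + E) - E = 2*V*(-4 + E) - E = -E + 2*V*(-4 + E))
(-152 + (P + p(-4, 5)))² = (-152 + (9 + (-1*5 - 8*(-4) + 2*5*(-4))))² = (-152 + (9 + (-5 + 32 - 40)))² = (-152 + (9 - 13))² = (-152 - 4)² = (-156)² = 24336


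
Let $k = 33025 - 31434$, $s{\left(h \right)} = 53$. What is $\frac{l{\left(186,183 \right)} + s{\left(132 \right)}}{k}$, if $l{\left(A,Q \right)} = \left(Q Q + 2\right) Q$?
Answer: $\frac{6128906}{1591} \approx 3852.2$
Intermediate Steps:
$l{\left(A,Q \right)} = Q \left(2 + Q^{2}\right)$ ($l{\left(A,Q \right)} = \left(Q^{2} + 2\right) Q = \left(2 + Q^{2}\right) Q = Q \left(2 + Q^{2}\right)$)
$k = 1591$
$\frac{l{\left(186,183 \right)} + s{\left(132 \right)}}{k} = \frac{183 \left(2 + 183^{2}\right) + 53}{1591} = \left(183 \left(2 + 33489\right) + 53\right) \frac{1}{1591} = \left(183 \cdot 33491 + 53\right) \frac{1}{1591} = \left(6128853 + 53\right) \frac{1}{1591} = 6128906 \cdot \frac{1}{1591} = \frac{6128906}{1591}$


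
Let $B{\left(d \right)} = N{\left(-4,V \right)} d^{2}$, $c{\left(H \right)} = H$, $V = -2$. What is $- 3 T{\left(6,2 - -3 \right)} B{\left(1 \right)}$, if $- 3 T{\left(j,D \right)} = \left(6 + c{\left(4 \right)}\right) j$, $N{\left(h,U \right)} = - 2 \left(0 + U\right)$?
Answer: $240$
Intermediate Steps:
$N{\left(h,U \right)} = - 2 U$
$B{\left(d \right)} = 4 d^{2}$ ($B{\left(d \right)} = \left(-2\right) \left(-2\right) d^{2} = 4 d^{2}$)
$T{\left(j,D \right)} = - \frac{10 j}{3}$ ($T{\left(j,D \right)} = - \frac{\left(6 + 4\right) j}{3} = - \frac{10 j}{3}$)
$- 3 T{\left(6,2 - -3 \right)} B{\left(1 \right)} = - 3 \left(\left(- \frac{10}{3}\right) 6\right) 4 \cdot 1^{2} = \left(-3\right) \left(-20\right) 4 \cdot 1 = 60 \cdot 4 = 240$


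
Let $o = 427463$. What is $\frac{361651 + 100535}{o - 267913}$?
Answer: $\frac{231093}{79775} \approx 2.8968$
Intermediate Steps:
$\frac{361651 + 100535}{o - 267913} = \frac{361651 + 100535}{427463 - 267913} = \frac{462186}{159550} = 462186 \cdot \frac{1}{159550} = \frac{231093}{79775}$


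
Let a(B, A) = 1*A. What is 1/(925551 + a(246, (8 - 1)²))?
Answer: 1/925600 ≈ 1.0804e-6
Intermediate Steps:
a(B, A) = A
1/(925551 + a(246, (8 - 1)²)) = 1/(925551 + (8 - 1)²) = 1/(925551 + 7²) = 1/(925551 + 49) = 1/925600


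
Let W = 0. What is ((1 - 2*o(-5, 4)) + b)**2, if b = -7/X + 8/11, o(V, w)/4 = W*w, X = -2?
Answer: 13225/484 ≈ 27.324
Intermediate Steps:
o(V, w) = 0 (o(V, w) = 4*(0*w) = 4*0 = 0)
b = 93/22 (b = -7/(-2) + 8/11 = -7*(-1/2) + 8*(1/11) = 7/2 + 8/11 = 93/22 ≈ 4.2273)
((1 - 2*o(-5, 4)) + b)**2 = ((1 - 2*0) + 93/22)**2 = ((1 + 0) + 93/22)**2 = (1 + 93/22)**2 = (115/22)**2 = 13225/484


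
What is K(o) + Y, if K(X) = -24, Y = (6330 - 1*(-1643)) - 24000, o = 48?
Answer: -16051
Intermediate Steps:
Y = -16027 (Y = (6330 + 1643) - 24000 = 7973 - 24000 = -16027)
K(o) + Y = -24 - 16027 = -16051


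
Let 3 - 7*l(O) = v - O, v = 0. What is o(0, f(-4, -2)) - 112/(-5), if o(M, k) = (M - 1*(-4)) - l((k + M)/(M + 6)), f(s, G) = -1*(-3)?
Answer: 259/10 ≈ 25.900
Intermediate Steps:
l(O) = 3/7 + O/7 (l(O) = 3/7 - (0 - O)/7 = 3/7 - (-1)*O/7 = 3/7 + O/7)
f(s, G) = 3
o(M, k) = 25/7 + M - (M + k)/(7*(6 + M)) (o(M, k) = (M - 1*(-4)) - (3/7 + ((k + M)/(M + 6))/7) = (M + 4) - (3/7 + ((M + k)/(6 + M))/7) = (4 + M) - (3/7 + ((M + k)/(6 + M))/7) = (4 + M) - (3/7 + (M + k)/(7*(6 + M))) = (4 + M) + (-3/7 - (M + k)/(7*(6 + M))) = 25/7 + M - (M + k)/(7*(6 + M)))
o(0, f(-4, -2)) - 112/(-5) = (-1*0 - 1*3 + (6 + 0)*(25 + 7*0))/(7*(6 + 0)) - 112/(-5) = (1/7)*(0 - 3 + 6*(25 + 0))/6 - 112*(-1)/5 = (1/7)*(1/6)*(0 - 3 + 6*25) - 7*(-16/5) = (1/7)*(1/6)*(0 - 3 + 150) + 112/5 = (1/7)*(1/6)*147 + 112/5 = 7/2 + 112/5 = 259/10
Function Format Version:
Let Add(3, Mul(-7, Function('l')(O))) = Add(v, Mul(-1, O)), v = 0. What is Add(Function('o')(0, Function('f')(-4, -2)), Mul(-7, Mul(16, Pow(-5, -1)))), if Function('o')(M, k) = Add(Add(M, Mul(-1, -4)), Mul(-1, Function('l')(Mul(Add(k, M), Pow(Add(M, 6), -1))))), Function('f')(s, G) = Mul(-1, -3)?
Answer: Rational(259, 10) ≈ 25.900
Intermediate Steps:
Function('l')(O) = Add(Rational(3, 7), Mul(Rational(1, 7), O)) (Function('l')(O) = Add(Rational(3, 7), Mul(Rational(-1, 7), Add(0, Mul(-1, O)))) = Add(Rational(3, 7), Mul(Rational(-1, 7), Mul(-1, O))) = Add(Rational(3, 7), Mul(Rational(1, 7), O)))
Function('f')(s, G) = 3
Function('o')(M, k) = Add(Rational(25, 7), M, Mul(Rational(-1, 7), Pow(Add(6, M), -1), Add(M, k))) (Function('o')(M, k) = Add(Add(M, Mul(-1, -4)), Mul(-1, Add(Rational(3, 7), Mul(Rational(1, 7), Mul(Add(k, M), Pow(Add(M, 6), -1)))))) = Add(Add(M, 4), Mul(-1, Add(Rational(3, 7), Mul(Rational(1, 7), Mul(Add(M, k), Pow(Add(6, M), -1)))))) = Add(Add(4, M), Mul(-1, Add(Rational(3, 7), Mul(Rational(1, 7), Mul(Pow(Add(6, M), -1), Add(M, k)))))) = Add(Add(4, M), Mul(-1, Add(Rational(3, 7), Mul(Rational(1, 7), Pow(Add(6, M), -1), Add(M, k))))) = Add(Add(4, M), Add(Rational(-3, 7), Mul(Rational(-1, 7), Pow(Add(6, M), -1), Add(M, k)))) = Add(Rational(25, 7), M, Mul(Rational(-1, 7), Pow(Add(6, M), -1), Add(M, k))))
Add(Function('o')(0, Function('f')(-4, -2)), Mul(-7, Mul(16, Pow(-5, -1)))) = Add(Mul(Rational(1, 7), Pow(Add(6, 0), -1), Add(Mul(-1, 0), Mul(-1, 3), Mul(Add(6, 0), Add(25, Mul(7, 0))))), Mul(-7, Mul(16, Pow(-5, -1)))) = Add(Mul(Rational(1, 7), Pow(6, -1), Add(0, -3, Mul(6, Add(25, 0)))), Mul(-7, Mul(16, Rational(-1, 5)))) = Add(Mul(Rational(1, 7), Rational(1, 6), Add(0, -3, Mul(6, 25))), Mul(-7, Rational(-16, 5))) = Add(Mul(Rational(1, 7), Rational(1, 6), Add(0, -3, 150)), Rational(112, 5)) = Add(Mul(Rational(1, 7), Rational(1, 6), 147), Rational(112, 5)) = Add(Rational(7, 2), Rational(112, 5)) = Rational(259, 10)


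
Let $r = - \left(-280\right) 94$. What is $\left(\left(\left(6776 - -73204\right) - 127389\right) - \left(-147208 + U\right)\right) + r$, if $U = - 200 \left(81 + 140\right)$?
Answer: $170319$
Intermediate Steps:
$U = -44200$ ($U = \left(-200\right) 221 = -44200$)
$r = 26320$ ($r = \left(-1\right) \left(-26320\right) = 26320$)
$\left(\left(\left(6776 - -73204\right) - 127389\right) - \left(-147208 + U\right)\right) + r = \left(\left(\left(6776 - -73204\right) - 127389\right) + \left(147208 - -44200\right)\right) + 26320 = \left(\left(\left(6776 + 73204\right) - 127389\right) + \left(147208 + 44200\right)\right) + 26320 = \left(\left(79980 - 127389\right) + 191408\right) + 26320 = \left(-47409 + 191408\right) + 26320 = 143999 + 26320 = 170319$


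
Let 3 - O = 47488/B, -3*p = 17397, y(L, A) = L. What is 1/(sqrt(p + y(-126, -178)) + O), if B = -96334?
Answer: 33076967/56223107030 - 47348161*I*sqrt(237)/56223107030 ≈ 0.00058832 - 0.012965*I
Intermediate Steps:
p = -5799 (p = -1/3*17397 = -5799)
O = 24035/6881 (O = 3 - 47488/(-96334) = 3 - 47488*(-1)/96334 = 3 - 1*(-3392/6881) = 3 + 3392/6881 = 24035/6881 ≈ 3.4930)
1/(sqrt(p + y(-126, -178)) + O) = 1/(sqrt(-5799 - 126) + 24035/6881) = 1/(sqrt(-5925) + 24035/6881) = 1/(5*I*sqrt(237) + 24035/6881) = 1/(24035/6881 + 5*I*sqrt(237))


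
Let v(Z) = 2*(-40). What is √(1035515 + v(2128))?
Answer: √1035435 ≈ 1017.6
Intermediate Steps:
v(Z) = -80
√(1035515 + v(2128)) = √(1035515 - 80) = √1035435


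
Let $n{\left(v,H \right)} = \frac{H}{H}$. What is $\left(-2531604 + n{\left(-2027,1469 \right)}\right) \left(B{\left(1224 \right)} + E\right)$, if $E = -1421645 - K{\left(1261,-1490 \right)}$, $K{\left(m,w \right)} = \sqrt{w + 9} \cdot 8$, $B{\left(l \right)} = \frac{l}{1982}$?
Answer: $\frac{3566647830871549}{991} + 20252824 i \sqrt{1481} \approx 3.599 \cdot 10^{12} + 7.7941 \cdot 10^{8} i$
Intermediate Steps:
$B{\left(l \right)} = \frac{l}{1982}$ ($B{\left(l \right)} = l \frac{1}{1982} = \frac{l}{1982}$)
$n{\left(v,H \right)} = 1$
$K{\left(m,w \right)} = 8 \sqrt{9 + w}$ ($K{\left(m,w \right)} = \sqrt{9 + w} 8 = 8 \sqrt{9 + w}$)
$E = -1421645 - 8 i \sqrt{1481}$ ($E = -1421645 - 8 \sqrt{9 - 1490} = -1421645 - 8 \sqrt{-1481} = -1421645 - 8 i \sqrt{1481} \approx -1.4216 \cdot 10^{6} - 307.87 i$)
$\left(-2531604 + n{\left(-2027,1469 \right)}\right) \left(B{\left(1224 \right)} + E\right) = \left(-2531604 + 1\right) \left(\frac{1}{1982} \cdot 1224 - \left(1421645 + 8 i \sqrt{1481}\right)\right) = - 2531603 \left(\frac{612}{991} - \left(1421645 + 8 i \sqrt{1481}\right)\right) = - 2531603 \left(- \frac{1408849583}{991} - 8 i \sqrt{1481}\right) = \frac{3566647830871549}{991} + 20252824 i \sqrt{1481}$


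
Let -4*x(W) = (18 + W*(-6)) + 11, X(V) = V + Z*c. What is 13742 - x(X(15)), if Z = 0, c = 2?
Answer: 54907/4 ≈ 13727.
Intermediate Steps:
X(V) = V (X(V) = V + 0*2 = V + 0 = V)
x(W) = -29/4 + 3*W/2 (x(W) = -((18 + W*(-6)) + 11)/4 = -((18 - 6*W) + 11)/4 = -(29 - 6*W)/4 = -29/4 + 3*W/2)
13742 - x(X(15)) = 13742 - (-29/4 + (3/2)*15) = 13742 - (-29/4 + 45/2) = 13742 - 1*61/4 = 13742 - 61/4 = 54907/4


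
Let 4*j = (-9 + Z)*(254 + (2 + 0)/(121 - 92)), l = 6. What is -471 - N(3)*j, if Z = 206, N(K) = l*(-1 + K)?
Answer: -4368147/29 ≈ -1.5063e+5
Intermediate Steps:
N(K) = -6 + 6*K (N(K) = 6*(-1 + K) = -6 + 6*K)
j = 362874/29 (j = ((-9 + 206)*(254 + (2 + 0)/(121 - 92)))/4 = (197*(254 + 2/29))/4 = (197*(7368/29))/4 = (¼)*(1451496/29) = 362874/29 ≈ 12513.)
-471 - N(3)*j = -471 - (-6 + 6*3)*362874/29 = -471 - (-6 + 18)*362874/29 = -471 - 12*362874/29 = -471 - 1*4354488/29 = -471 - 4354488/29 = -4368147/29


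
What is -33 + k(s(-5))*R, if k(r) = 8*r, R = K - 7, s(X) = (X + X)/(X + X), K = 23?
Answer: 95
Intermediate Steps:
s(X) = 1 (s(X) = (2*X)/((2*X)) = (2*X)*(1/(2*X)) = 1)
R = 16 (R = 23 - 7 = 16)
-33 + k(s(-5))*R = -33 + (8*1)*16 = -33 + 8*16 = -33 + 128 = 95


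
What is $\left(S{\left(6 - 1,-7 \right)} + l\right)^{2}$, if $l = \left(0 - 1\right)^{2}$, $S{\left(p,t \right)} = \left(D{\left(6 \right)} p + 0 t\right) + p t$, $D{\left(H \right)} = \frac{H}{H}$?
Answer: $841$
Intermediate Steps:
$D{\left(H \right)} = 1$
$S{\left(p,t \right)} = p + p t$ ($S{\left(p,t \right)} = \left(1 p + 0 t\right) + p t = \left(p + 0\right) + p t = p + p t$)
$l = 1$ ($l = \left(-1\right)^{2} = 1$)
$\left(S{\left(6 - 1,-7 \right)} + l\right)^{2} = \left(\left(6 - 1\right) \left(1 - 7\right) + 1\right)^{2} = \left(5 \left(-6\right) + 1\right)^{2} = \left(-30 + 1\right)^{2} = \left(-29\right)^{2} = 841$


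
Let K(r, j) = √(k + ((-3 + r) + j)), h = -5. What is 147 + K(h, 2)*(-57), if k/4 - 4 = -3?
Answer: 147 - 57*I*√2 ≈ 147.0 - 80.61*I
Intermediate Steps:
k = 4 (k = 16 + 4*(-3) = 16 - 12 = 4)
K(r, j) = √(1 + j + r) (K(r, j) = √(4 + ((-3 + r) + j)) = √(4 + (-3 + j + r)) = √(1 + j + r))
147 + K(h, 2)*(-57) = 147 + √(1 + 2 - 5)*(-57) = 147 + √(-2)*(-57) = 147 + (I*√2)*(-57) = 147 - 57*I*√2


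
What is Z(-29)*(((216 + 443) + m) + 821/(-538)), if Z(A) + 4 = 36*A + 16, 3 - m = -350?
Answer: -280515660/269 ≈ -1.0428e+6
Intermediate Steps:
m = 353 (m = 3 - 1*(-350) = 3 + 350 = 353)
Z(A) = 12 + 36*A (Z(A) = -4 + (36*A + 16) = -4 + (16 + 36*A) = 12 + 36*A)
Z(-29)*(((216 + 443) + m) + 821/(-538)) = (12 + 36*(-29))*(((216 + 443) + 353) + 821/(-538)) = (12 - 1044)*((659 + 353) + 821*(-1/538)) = -1032*(1012 - 821/538) = -1032*543635/538 = -280515660/269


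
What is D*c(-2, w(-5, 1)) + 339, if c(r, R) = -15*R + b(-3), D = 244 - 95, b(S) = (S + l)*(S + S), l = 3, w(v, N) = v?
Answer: 11514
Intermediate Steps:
b(S) = 2*S*(3 + S) (b(S) = (S + 3)*(S + S) = (3 + S)*(2*S) = 2*S*(3 + S))
D = 149
c(r, R) = -15*R (c(r, R) = -15*R + 2*(-3)*(3 - 3) = -15*R + 2*(-3)*0 = -15*R + 0 = -15*R)
D*c(-2, w(-5, 1)) + 339 = 149*(-15*(-5)) + 339 = 149*75 + 339 = 11175 + 339 = 11514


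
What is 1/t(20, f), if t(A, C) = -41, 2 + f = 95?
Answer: -1/41 ≈ -0.024390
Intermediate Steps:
f = 93 (f = -2 + 95 = 93)
1/t(20, f) = 1/(-41) = -1/41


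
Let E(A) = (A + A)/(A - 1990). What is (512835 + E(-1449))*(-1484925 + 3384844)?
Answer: 3350777824660497/3439 ≈ 9.7435e+11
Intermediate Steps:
E(A) = 2*A/(-1990 + A) (E(A) = (2*A)/(-1990 + A) = 2*A/(-1990 + A))
(512835 + E(-1449))*(-1484925 + 3384844) = (512835 + 2*(-1449)/(-1990 - 1449))*(-1484925 + 3384844) = (512835 + 2*(-1449)/(-3439))*1899919 = (512835 + 2*(-1449)*(-1/3439))*1899919 = (512835 + 2898/3439)*1899919 = (1763642463/3439)*1899919 = 3350777824660497/3439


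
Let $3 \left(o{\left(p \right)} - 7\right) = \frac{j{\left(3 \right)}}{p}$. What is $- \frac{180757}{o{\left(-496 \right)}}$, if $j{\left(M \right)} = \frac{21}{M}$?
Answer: $- \frac{268966416}{10409} \approx -25840.0$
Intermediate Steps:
$o{\left(p \right)} = 7 + \frac{7}{3 p}$ ($o{\left(p \right)} = 7 + \frac{\frac{21}{3} \frac{1}{p}}{3} = 7 + \frac{21 \cdot \frac{1}{3} \frac{1}{p}}{3} = 7 + \frac{7 \frac{1}{p}}{3} = 7 + \frac{7}{3 p}$)
$- \frac{180757}{o{\left(-496 \right)}} = - \frac{180757}{7 + \frac{7}{3 \left(-496\right)}} = - \frac{180757}{7 + \frac{7}{3} \left(- \frac{1}{496}\right)} = - \frac{180757}{7 - \frac{7}{1488}} = - \frac{180757}{\frac{10409}{1488}} = \left(-180757\right) \frac{1488}{10409} = - \frac{268966416}{10409}$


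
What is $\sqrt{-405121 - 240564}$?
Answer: $i \sqrt{645685} \approx 803.54 i$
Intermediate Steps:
$\sqrt{-405121 - 240564} = \sqrt{-645685} = i \sqrt{645685}$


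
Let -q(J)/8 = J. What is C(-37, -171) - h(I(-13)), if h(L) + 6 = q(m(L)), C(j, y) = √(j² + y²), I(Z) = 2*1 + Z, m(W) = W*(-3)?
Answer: 270 + √30610 ≈ 444.96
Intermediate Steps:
m(W) = -3*W
I(Z) = 2 + Z
q(J) = -8*J
h(L) = -6 + 24*L (h(L) = -6 - (-24)*L = -6 + 24*L)
C(-37, -171) - h(I(-13)) = √((-37)² + (-171)²) - (-6 + 24*(2 - 13)) = √(1369 + 29241) - (-6 + 24*(-11)) = √30610 - (-6 - 264) = √30610 - 1*(-270) = √30610 + 270 = 270 + √30610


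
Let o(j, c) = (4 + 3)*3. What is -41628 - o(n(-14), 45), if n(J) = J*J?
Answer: -41649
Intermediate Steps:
n(J) = J²
o(j, c) = 21 (o(j, c) = 7*3 = 21)
-41628 - o(n(-14), 45) = -41628 - 1*21 = -41628 - 21 = -41649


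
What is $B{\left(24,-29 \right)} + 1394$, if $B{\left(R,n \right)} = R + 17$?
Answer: $1435$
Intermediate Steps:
$B{\left(R,n \right)} = 17 + R$
$B{\left(24,-29 \right)} + 1394 = \left(17 + 24\right) + 1394 = 41 + 1394 = 1435$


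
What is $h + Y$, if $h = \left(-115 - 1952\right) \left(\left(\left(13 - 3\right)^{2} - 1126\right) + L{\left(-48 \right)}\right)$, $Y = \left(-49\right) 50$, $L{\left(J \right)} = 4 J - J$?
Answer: $2415940$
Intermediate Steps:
$L{\left(J \right)} = 3 J$
$Y = -2450$
$h = 2418390$ ($h = \left(-115 - 1952\right) \left(\left(\left(13 - 3\right)^{2} - 1126\right) + 3 \left(-48\right)\right) = - 2067 \left(\left(10^{2} - 1126\right) - 144\right) = - 2067 \left(\left(100 - 1126\right) - 144\right) = - 2067 \left(-1026 - 144\right) = \left(-2067\right) \left(-1170\right) = 2418390$)
$h + Y = 2418390 - 2450 = 2415940$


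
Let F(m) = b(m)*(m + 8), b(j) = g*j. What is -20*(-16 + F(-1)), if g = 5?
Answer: 1020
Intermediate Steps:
b(j) = 5*j
F(m) = 5*m*(8 + m) (F(m) = (5*m)*(m + 8) = (5*m)*(8 + m) = 5*m*(8 + m))
-20*(-16 + F(-1)) = -20*(-16 + 5*(-1)*(8 - 1)) = -20*(-16 + 5*(-1)*7) = -20*(-16 - 35) = -20*(-51) = 1020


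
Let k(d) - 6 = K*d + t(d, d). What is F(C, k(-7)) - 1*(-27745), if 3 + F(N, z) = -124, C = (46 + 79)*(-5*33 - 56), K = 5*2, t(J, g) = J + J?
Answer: 27618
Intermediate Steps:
t(J, g) = 2*J
K = 10
C = -27625 (C = 125*(-165 - 56) = 125*(-221) = -27625)
k(d) = 6 + 12*d (k(d) = 6 + (10*d + 2*d) = 6 + 12*d)
F(N, z) = -127 (F(N, z) = -3 - 124 = -127)
F(C, k(-7)) - 1*(-27745) = -127 - 1*(-27745) = -127 + 27745 = 27618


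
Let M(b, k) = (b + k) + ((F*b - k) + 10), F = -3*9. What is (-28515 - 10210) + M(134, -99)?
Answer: -42199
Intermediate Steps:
F = -27
M(b, k) = 10 - 26*b (M(b, k) = (b + k) + ((-27*b - k) + 10) = (b + k) + ((-k - 27*b) + 10) = (b + k) + (10 - k - 27*b) = 10 - 26*b)
(-28515 - 10210) + M(134, -99) = (-28515 - 10210) + (10 - 26*134) = -38725 + (10 - 3484) = -38725 - 3474 = -42199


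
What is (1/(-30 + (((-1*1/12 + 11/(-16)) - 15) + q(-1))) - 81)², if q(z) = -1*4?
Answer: 37464312249/5707321 ≈ 6564.3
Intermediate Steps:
q(z) = -4
(1/(-30 + (((-1*1/12 + 11/(-16)) - 15) + q(-1))) - 81)² = (1/(-30 + (((-1*1/12 + 11/(-16)) - 15) - 4)) - 81)² = (1/(-30 + (((-1*1/12 + 11*(-1/16)) - 15) - 4)) - 81)² = (1/(-30 + (((-1/12 - 11/16) - 15) - 4)) - 81)² = (1/(-30 + ((-37/48 - 15) - 4)) - 81)² = (1/(-30 + (-757/48 - 4)) - 81)² = (1/(-30 - 949/48) - 81)² = (1/(-2389/48) - 81)² = (-48/2389 - 81)² = (-193557/2389)² = 37464312249/5707321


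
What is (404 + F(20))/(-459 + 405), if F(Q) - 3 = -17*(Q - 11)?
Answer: -127/27 ≈ -4.7037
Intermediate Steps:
F(Q) = 190 - 17*Q (F(Q) = 3 - 17*(Q - 11) = 3 - 17*(-11 + Q) = 3 + (187 - 17*Q) = 190 - 17*Q)
(404 + F(20))/(-459 + 405) = (404 + (190 - 17*20))/(-459 + 405) = (404 + (190 - 340))/(-54) = (404 - 150)*(-1/54) = 254*(-1/54) = -127/27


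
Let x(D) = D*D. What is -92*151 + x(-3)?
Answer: -13883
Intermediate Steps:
x(D) = D²
-92*151 + x(-3) = -92*151 + (-3)² = -13892 + 9 = -13883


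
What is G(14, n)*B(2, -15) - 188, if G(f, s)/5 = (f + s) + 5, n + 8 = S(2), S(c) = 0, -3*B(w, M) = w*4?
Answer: -1004/3 ≈ -334.67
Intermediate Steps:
B(w, M) = -4*w/3 (B(w, M) = -w*4/3 = -4*w/3)
n = -8 (n = -8 + 0 = -8)
G(f, s) = 25 + 5*f + 5*s (G(f, s) = 5*((f + s) + 5) = 5*(5 + f + s) = 25 + 5*f + 5*s)
G(14, n)*B(2, -15) - 188 = (25 + 5*14 + 5*(-8))*(-4/3*2) - 188 = (25 + 70 - 40)*(-8/3) - 188 = 55*(-8/3) - 188 = -440/3 - 188 = -1004/3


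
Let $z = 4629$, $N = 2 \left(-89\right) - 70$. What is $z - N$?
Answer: $4877$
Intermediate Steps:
$N = -248$ ($N = -178 - 70 = -248$)
$z - N = 4629 - -248 = 4629 + 248 = 4877$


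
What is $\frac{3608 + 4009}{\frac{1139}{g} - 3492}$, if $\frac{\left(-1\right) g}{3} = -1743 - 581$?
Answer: $- \frac{53105724}{24345085} \approx -2.1814$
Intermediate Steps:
$g = 6972$ ($g = - 3 \left(-1743 - 581\right) = \left(-3\right) \left(-2324\right) = 6972$)
$\frac{3608 + 4009}{\frac{1139}{g} - 3492} = \frac{3608 + 4009}{\frac{1139}{6972} - 3492} = \frac{7617}{1139 \cdot \frac{1}{6972} - 3492} = \frac{7617}{\frac{1139}{6972} - 3492} = \frac{7617}{- \frac{24345085}{6972}} = 7617 \left(- \frac{6972}{24345085}\right) = - \frac{53105724}{24345085}$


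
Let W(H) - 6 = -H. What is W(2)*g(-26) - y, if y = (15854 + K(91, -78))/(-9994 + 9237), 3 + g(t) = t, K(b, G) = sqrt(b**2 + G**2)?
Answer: -71958/757 + 13*sqrt(85)/757 ≈ -94.898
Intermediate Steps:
K(b, G) = sqrt(G**2 + b**2)
W(H) = 6 - H
g(t) = -3 + t
y = -15854/757 - 13*sqrt(85)/757 (y = (15854 + sqrt((-78)**2 + 91**2))/(-9994 + 9237) = (15854 + sqrt(6084 + 8281))/(-757) = (15854 + sqrt(14365))*(-1/757) = (15854 + 13*sqrt(85))*(-1/757) = -15854/757 - 13*sqrt(85)/757 ≈ -21.102)
W(2)*g(-26) - y = (6 - 1*2)*(-3 - 26) - (-15854/757 - 13*sqrt(85)/757) = (6 - 2)*(-29) + (15854/757 + 13*sqrt(85)/757) = 4*(-29) + (15854/757 + 13*sqrt(85)/757) = -116 + (15854/757 + 13*sqrt(85)/757) = -71958/757 + 13*sqrt(85)/757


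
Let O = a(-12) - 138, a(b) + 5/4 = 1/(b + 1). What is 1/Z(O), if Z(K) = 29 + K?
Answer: -44/4855 ≈ -0.0090628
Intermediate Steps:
a(b) = -5/4 + 1/(1 + b) (a(b) = -5/4 + 1/(b + 1) = -5/4 + 1/(1 + b))
O = -6131/44 (O = (-1 - 5*(-12))/(4*(1 - 12)) - 138 = (¼)*(-1 + 60)/(-11) - 138 = (¼)*(-1/11)*59 - 138 = -59/44 - 138 = -6131/44 ≈ -139.34)
1/Z(O) = 1/(29 - 6131/44) = 1/(-4855/44) = -44/4855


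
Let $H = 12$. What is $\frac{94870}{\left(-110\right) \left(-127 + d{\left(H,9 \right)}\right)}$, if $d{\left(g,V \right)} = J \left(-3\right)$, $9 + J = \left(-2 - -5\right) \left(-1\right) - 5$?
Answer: $\frac{9487}{836} \approx 11.348$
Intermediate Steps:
$J = -17$ ($J = -9 - \left(5 - \left(-2 - -5\right) \left(-1\right)\right) = -9 - \left(5 - \left(-2 + 5\right) \left(-1\right)\right) = -9 + \left(3 \left(-1\right) - 5\right) = -9 - 8 = -17$)
$d{\left(g,V \right)} = 51$ ($d{\left(g,V \right)} = \left(-17\right) \left(-3\right) = 51$)
$\frac{94870}{\left(-110\right) \left(-127 + d{\left(H,9 \right)}\right)} = \frac{94870}{\left(-110\right) \left(-127 + 51\right)} = \frac{94870}{\left(-110\right) \left(-76\right)} = \frac{94870}{8360} = 94870 \cdot \frac{1}{8360} = \frac{9487}{836}$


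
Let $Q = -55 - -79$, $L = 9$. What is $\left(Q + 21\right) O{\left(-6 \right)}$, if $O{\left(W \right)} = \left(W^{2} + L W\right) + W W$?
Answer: $810$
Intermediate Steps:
$Q = 24$ ($Q = -55 + 79 = 24$)
$O{\left(W \right)} = 2 W^{2} + 9 W$ ($O{\left(W \right)} = \left(W^{2} + 9 W\right) + W W = \left(W^{2} + 9 W\right) + W^{2} = 2 W^{2} + 9 W$)
$\left(Q + 21\right) O{\left(-6 \right)} = \left(24 + 21\right) \left(- 6 \left(9 + 2 \left(-6\right)\right)\right) = 45 \left(- 6 \left(9 - 12\right)\right) = 45 \left(\left(-6\right) \left(-3\right)\right) = 45 \cdot 18 = 810$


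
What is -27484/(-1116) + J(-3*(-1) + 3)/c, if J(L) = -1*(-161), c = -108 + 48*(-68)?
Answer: 7708031/313596 ≈ 24.579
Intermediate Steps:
c = -3372 (c = -108 - 3264 = -3372)
J(L) = 161
-27484/(-1116) + J(-3*(-1) + 3)/c = -27484/(-1116) + 161/(-3372) = -27484*(-1/1116) + 161*(-1/3372) = 6871/279 - 161/3372 = 7708031/313596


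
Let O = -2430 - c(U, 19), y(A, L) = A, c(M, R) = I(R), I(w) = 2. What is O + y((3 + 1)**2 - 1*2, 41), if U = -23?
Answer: -2418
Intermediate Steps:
c(M, R) = 2
O = -2432 (O = -2430 - 1*2 = -2430 - 2 = -2432)
O + y((3 + 1)**2 - 1*2, 41) = -2432 + ((3 + 1)**2 - 1*2) = -2432 + (4**2 - 2) = -2432 + (16 - 2) = -2432 + 14 = -2418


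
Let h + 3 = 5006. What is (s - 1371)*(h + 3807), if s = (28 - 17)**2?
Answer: -11012500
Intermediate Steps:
h = 5003 (h = -3 + 5006 = 5003)
s = 121 (s = 11**2 = 121)
(s - 1371)*(h + 3807) = (121 - 1371)*(5003 + 3807) = -1250*8810 = -11012500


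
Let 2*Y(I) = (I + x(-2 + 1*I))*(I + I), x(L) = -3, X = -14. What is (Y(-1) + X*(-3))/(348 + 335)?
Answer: 46/683 ≈ 0.067350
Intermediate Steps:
Y(I) = I*(-3 + I) (Y(I) = ((I - 3)*(I + I))/2 = ((-3 + I)*(2*I))/2 = (2*I*(-3 + I))/2 = I*(-3 + I))
(Y(-1) + X*(-3))/(348 + 335) = (-(-3 - 1) - 14*(-3))/(348 + 335) = (-1*(-4) + 42)/683 = (4 + 42)*(1/683) = 46*(1/683) = 46/683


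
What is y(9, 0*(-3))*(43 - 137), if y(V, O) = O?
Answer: 0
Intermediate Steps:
y(9, 0*(-3))*(43 - 137) = (0*(-3))*(43 - 137) = 0*(-94) = 0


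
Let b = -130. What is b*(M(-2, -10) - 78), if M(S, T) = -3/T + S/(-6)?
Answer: 30173/3 ≈ 10058.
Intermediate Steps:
M(S, T) = -3/T - S/6 (M(S, T) = -3/T + S*(-⅙) = -3/T - S/6)
b*(M(-2, -10) - 78) = -130*((-3/(-10) - ⅙*(-2)) - 78) = -130*((-3*(-⅒) + ⅓) - 78) = -130*((3/10 + ⅓) - 78) = -130*(19/30 - 78) = -130*(-2321/30) = 30173/3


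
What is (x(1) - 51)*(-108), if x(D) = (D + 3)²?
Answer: 3780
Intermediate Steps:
x(D) = (3 + D)²
(x(1) - 51)*(-108) = ((3 + 1)² - 51)*(-108) = (4² - 51)*(-108) = (16 - 51)*(-108) = -35*(-108) = 3780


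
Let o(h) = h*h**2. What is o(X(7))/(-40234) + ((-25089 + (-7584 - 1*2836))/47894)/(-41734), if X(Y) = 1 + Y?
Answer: -510980563623/40210024478932 ≈ -0.012708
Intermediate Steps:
o(h) = h**3
o(X(7))/(-40234) + ((-25089 + (-7584 - 1*2836))/47894)/(-41734) = (1 + 7)**3/(-40234) + ((-25089 + (-7584 - 1*2836))/47894)/(-41734) = 8**3*(-1/40234) + ((-25089 + (-7584 - 2836))*(1/47894))*(-1/41734) = 512*(-1/40234) + ((-25089 - 10420)*(1/47894))*(-1/41734) = -256/20117 - 35509*1/47894*(-1/41734) = -256/20117 - 35509/47894*(-1/41734) = -256/20117 + 35509/1998808196 = -510980563623/40210024478932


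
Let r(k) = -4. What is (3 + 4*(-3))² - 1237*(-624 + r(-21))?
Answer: 776917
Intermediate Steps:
(3 + 4*(-3))² - 1237*(-624 + r(-21)) = (3 + 4*(-3))² - 1237*(-624 - 4) = (3 - 12)² - 1237*(-628) = (-9)² + 776836 = 81 + 776836 = 776917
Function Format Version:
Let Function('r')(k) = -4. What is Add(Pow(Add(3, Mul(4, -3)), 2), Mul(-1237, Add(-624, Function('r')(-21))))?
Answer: 776917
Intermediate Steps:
Add(Pow(Add(3, Mul(4, -3)), 2), Mul(-1237, Add(-624, Function('r')(-21)))) = Add(Pow(Add(3, Mul(4, -3)), 2), Mul(-1237, Add(-624, -4))) = Add(Pow(Add(3, -12), 2), Mul(-1237, -628)) = Add(Pow(-9, 2), 776836) = Add(81, 776836) = 776917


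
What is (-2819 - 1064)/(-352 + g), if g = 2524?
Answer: -3883/2172 ≈ -1.7878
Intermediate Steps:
(-2819 - 1064)/(-352 + g) = (-2819 - 1064)/(-352 + 2524) = -3883/2172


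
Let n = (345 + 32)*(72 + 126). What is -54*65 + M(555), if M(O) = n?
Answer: 71136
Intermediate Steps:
n = 74646 (n = 377*198 = 74646)
M(O) = 74646
-54*65 + M(555) = -54*65 + 74646 = -3510 + 74646 = 71136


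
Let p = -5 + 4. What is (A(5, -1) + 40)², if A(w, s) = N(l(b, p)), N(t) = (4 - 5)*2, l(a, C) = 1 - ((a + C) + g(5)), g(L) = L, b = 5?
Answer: 1444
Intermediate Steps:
p = -1
l(a, C) = -4 - C - a (l(a, C) = 1 - ((a + C) + 5) = 1 - ((C + a) + 5) = 1 - (5 + C + a) = 1 + (-5 - C - a) = -4 - C - a)
N(t) = -2 (N(t) = -1*2 = -2)
A(w, s) = -2
(A(5, -1) + 40)² = (-2 + 40)² = 38² = 1444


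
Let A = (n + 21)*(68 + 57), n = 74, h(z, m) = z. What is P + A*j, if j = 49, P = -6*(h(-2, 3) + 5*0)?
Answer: 581887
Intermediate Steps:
A = 11875 (A = (74 + 21)*(68 + 57) = 95*125 = 11875)
P = 12 (P = -6*(-2 + 5*0) = -6*(-2 + 0) = -6*(-2) = 12)
P + A*j = 12 + 11875*49 = 12 + 581875 = 581887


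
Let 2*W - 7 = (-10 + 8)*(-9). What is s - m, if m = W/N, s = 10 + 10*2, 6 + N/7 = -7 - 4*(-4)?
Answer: 1235/42 ≈ 29.405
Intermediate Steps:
W = 25/2 (W = 7/2 + ((-10 + 8)*(-9))/2 = 7/2 + (-2*(-9))/2 = 7/2 + (1/2)*18 = 7/2 + 9 = 25/2 ≈ 12.500)
N = 21 (N = -42 + 7*(-7 - 4*(-4)) = -42 + 7*(-7 + 16) = -42 + 7*9 = -42 + 63 = 21)
s = 30 (s = 10 + 20 = 30)
m = 25/42 (m = (25/2)/21 = (25/2)*(1/21) = 25/42 ≈ 0.59524)
s - m = 30 - 1*25/42 = 30 - 25/42 = 1235/42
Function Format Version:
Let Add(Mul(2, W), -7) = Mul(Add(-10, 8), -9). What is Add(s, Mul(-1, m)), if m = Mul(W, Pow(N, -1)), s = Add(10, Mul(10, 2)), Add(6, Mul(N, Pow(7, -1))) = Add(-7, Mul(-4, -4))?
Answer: Rational(1235, 42) ≈ 29.405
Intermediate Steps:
W = Rational(25, 2) (W = Add(Rational(7, 2), Mul(Rational(1, 2), Mul(Add(-10, 8), -9))) = Add(Rational(7, 2), Mul(Rational(1, 2), Mul(-2, -9))) = Add(Rational(7, 2), Mul(Rational(1, 2), 18)) = Add(Rational(7, 2), 9) = Rational(25, 2) ≈ 12.500)
N = 21 (N = Add(-42, Mul(7, Add(-7, Mul(-4, -4)))) = Add(-42, Mul(7, Add(-7, 16))) = Add(-42, Mul(7, 9)) = Add(-42, 63) = 21)
s = 30 (s = Add(10, 20) = 30)
m = Rational(25, 42) (m = Mul(Rational(25, 2), Pow(21, -1)) = Mul(Rational(25, 2), Rational(1, 21)) = Rational(25, 42) ≈ 0.59524)
Add(s, Mul(-1, m)) = Add(30, Mul(-1, Rational(25, 42))) = Add(30, Rational(-25, 42)) = Rational(1235, 42)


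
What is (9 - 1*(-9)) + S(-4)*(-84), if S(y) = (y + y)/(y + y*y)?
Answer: 74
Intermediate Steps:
S(y) = 2*y/(y + y²) (S(y) = (2*y)/(y + y²) = 2*y/(y + y²))
(9 - 1*(-9)) + S(-4)*(-84) = (9 - 1*(-9)) + (2/(1 - 4))*(-84) = (9 + 9) + (2/(-3))*(-84) = 18 + (2*(-⅓))*(-84) = 18 - ⅔*(-84) = 18 + 56 = 74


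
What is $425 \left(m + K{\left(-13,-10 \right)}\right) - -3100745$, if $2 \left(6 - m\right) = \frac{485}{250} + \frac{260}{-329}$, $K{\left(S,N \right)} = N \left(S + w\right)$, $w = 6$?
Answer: $\frac{4122765699}{1316} \approx 3.1328 \cdot 10^{6}$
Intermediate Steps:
$K{\left(S,N \right)} = N \left(6 + S\right)$ ($K{\left(S,N \right)} = N \left(S + 6\right) = N \left(6 + S\right)$)
$m = \frac{178487}{32900}$ ($m = 6 - \frac{\frac{485}{250} + \frac{260}{-329}}{2} = 6 - \frac{485 \cdot \frac{1}{250} + 260 \left(- \frac{1}{329}\right)}{2} = 6 - \frac{\frac{97}{50} - \frac{260}{329}}{2} = 6 - \frac{18913}{32900} = \frac{178487}{32900} \approx 5.4251$)
$425 \left(m + K{\left(-13,-10 \right)}\right) - -3100745 = 425 \left(\frac{178487}{32900} - 10 \left(6 - 13\right)\right) - -3100745 = 425 \left(\frac{178487}{32900} - -70\right) + 3100745 = 425 \left(\frac{178487}{32900} + 70\right) + 3100745 = 425 \cdot \frac{2481487}{32900} + 3100745 = \frac{42185279}{1316} + 3100745 = \frac{4122765699}{1316}$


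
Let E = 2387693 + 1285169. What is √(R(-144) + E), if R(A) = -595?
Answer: √3672267 ≈ 1916.3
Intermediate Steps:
E = 3672862
√(R(-144) + E) = √(-595 + 3672862) = √3672267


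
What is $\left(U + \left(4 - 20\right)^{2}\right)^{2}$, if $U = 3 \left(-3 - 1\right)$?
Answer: $59536$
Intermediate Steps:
$U = -12$ ($U = 3 \left(-4\right) = -12$)
$\left(U + \left(4 - 20\right)^{2}\right)^{2} = \left(-12 + \left(4 - 20\right)^{2}\right)^{2} = \left(-12 + \left(-16\right)^{2}\right)^{2} = \left(-12 + 256\right)^{2} = 244^{2} = 59536$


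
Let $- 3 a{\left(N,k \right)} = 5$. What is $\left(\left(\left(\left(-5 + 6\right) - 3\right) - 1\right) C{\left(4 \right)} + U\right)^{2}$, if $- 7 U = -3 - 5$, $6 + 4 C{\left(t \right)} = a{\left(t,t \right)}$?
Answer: $\frac{37249}{784} \approx 47.511$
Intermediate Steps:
$a{\left(N,k \right)} = - \frac{5}{3}$ ($a{\left(N,k \right)} = \left(- \frac{1}{3}\right) 5 = - \frac{5}{3}$)
$C{\left(t \right)} = - \frac{23}{12}$ ($C{\left(t \right)} = - \frac{3}{2} + \frac{1}{4} \left(- \frac{5}{3}\right) = - \frac{3}{2} - \frac{5}{12} = - \frac{23}{12}$)
$U = \frac{8}{7}$ ($U = - \frac{-3 - 5}{7} = \left(- \frac{1}{7}\right) \left(-8\right) = \frac{8}{7} \approx 1.1429$)
$\left(\left(\left(\left(-5 + 6\right) - 3\right) - 1\right) C{\left(4 \right)} + U\right)^{2} = \left(\left(\left(\left(-5 + 6\right) - 3\right) - 1\right) \left(- \frac{23}{12}\right) + \frac{8}{7}\right)^{2} = \left(\left(\left(1 - 3\right) - 1\right) \left(- \frac{23}{12}\right) + \frac{8}{7}\right)^{2} = \left(\left(-2 - 1\right) \left(- \frac{23}{12}\right) + \frac{8}{7}\right)^{2} = \left(\left(-3\right) \left(- \frac{23}{12}\right) + \frac{8}{7}\right)^{2} = \left(\frac{23}{4} + \frac{8}{7}\right)^{2} = \left(\frac{193}{28}\right)^{2} = \frac{37249}{784}$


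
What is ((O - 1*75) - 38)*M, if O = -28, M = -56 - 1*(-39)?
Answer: 2397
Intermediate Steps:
M = -17 (M = -56 + 39 = -17)
((O - 1*75) - 38)*M = ((-28 - 1*75) - 38)*(-17) = ((-28 - 75) - 38)*(-17) = (-103 - 38)*(-17) = -141*(-17) = 2397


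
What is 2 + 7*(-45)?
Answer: -313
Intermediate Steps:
2 + 7*(-45) = 2 - 315 = -313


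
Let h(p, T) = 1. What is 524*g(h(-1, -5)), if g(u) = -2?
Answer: -1048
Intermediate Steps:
524*g(h(-1, -5)) = 524*(-2) = -1048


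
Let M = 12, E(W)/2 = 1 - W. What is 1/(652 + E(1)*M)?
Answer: 1/652 ≈ 0.0015337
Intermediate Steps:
E(W) = 2 - 2*W (E(W) = 2*(1 - W) = 2 - 2*W)
1/(652 + E(1)*M) = 1/(652 + (2 - 2*1)*12) = 1/(652 + (2 - 2)*12) = 1/(652 + 0*12) = 1/(652 + 0) = 1/652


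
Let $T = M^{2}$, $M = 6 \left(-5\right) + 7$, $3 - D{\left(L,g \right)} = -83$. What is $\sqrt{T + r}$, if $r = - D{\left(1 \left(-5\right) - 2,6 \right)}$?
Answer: $\sqrt{443} \approx 21.048$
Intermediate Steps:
$D{\left(L,g \right)} = 86$ ($D{\left(L,g \right)} = 3 - -83 = 3 + 83 = 86$)
$M = -23$ ($M = -30 + 7 = -23$)
$r = -86$ ($r = \left(-1\right) 86 = -86$)
$T = 529$ ($T = \left(-23\right)^{2} = 529$)
$\sqrt{T + r} = \sqrt{529 - 86} = \sqrt{443}$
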